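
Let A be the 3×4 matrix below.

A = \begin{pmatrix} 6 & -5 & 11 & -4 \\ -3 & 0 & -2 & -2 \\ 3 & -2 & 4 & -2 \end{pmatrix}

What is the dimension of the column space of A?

3

Row reduce to echelon form.
R2 ← R2 + (1/2)·R1: [0, -5/2, 7/2, -4]
R3 ← R3 − (1/2)·R1: [0, 1/2, -3/2, 0]
R3 ← R3 + (1/5)·R2: [0, 0, -4/5, -4/5]
Echelon form has 3 nonzero rows, so rank(A) = 3.
The column space has dimension equal to the rank: 3.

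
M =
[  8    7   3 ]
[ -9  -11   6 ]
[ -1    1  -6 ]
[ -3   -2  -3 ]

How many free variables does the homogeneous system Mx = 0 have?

Row reduce to echelon form.
R2 ← R2 + (9/8)·R1: [0, -25/8, 75/8]
R3 ← R3 + (1/8)·R1: [0, 15/8, -45/8]
R4 ← R4 + (3/8)·R1: [0, 5/8, -15/8]
R3 ← R3 + (3/5)·R2: [0, 0, 0]
R4 ← R4 + (1/5)·R2: [0, 0, 0]
2 nonzero rows, so rank(M) = 2.
M has 3 columns; by rank–nullity, nullity = 3 − 2 = 1.

1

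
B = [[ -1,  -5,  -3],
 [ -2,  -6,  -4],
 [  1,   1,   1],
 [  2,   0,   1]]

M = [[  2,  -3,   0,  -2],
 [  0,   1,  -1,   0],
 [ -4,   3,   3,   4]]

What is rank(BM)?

First compute BM:
[[ 10, -11,  -4, -10],
 [ 12, -12,  -6, -12],
 [ -2,   1,   2,   2],
 [  0,  -3,   3,   0]]
Now row reduce the product.
R2 ← R2 − (6/5)·R1: [0, 6/5, -6/5, 0]
R3 ← R3 + (1/5)·R1: [0, -6/5, 6/5, 0]
R3 ← R3 + R2: [0, 0, 0, 0]
R4 ← R4 + (5/2)·R2: [0, 0, 0, 0]
2 nonzero rows, so rank(BM) = 2.

2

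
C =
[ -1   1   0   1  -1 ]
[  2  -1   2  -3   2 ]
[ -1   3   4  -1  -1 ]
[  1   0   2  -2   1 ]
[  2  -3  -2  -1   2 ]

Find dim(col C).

Row reduce to echelon form.
R2 ← R2 + (2)·R1: [0, 1, 2, -1, 0]
R3 ← R3 − R1: [0, 2, 4, -2, 0]
R4 ← R4 + R1: [0, 1, 2, -1, 0]
R5 ← R5 + (2)·R1: [0, -1, -2, 1, 0]
R3 ← R3 − (2)·R2: [0, 0, 0, 0, 0]
R4 ← R4 − R2: [0, 0, 0, 0, 0]
R5 ← R5 + R2: [0, 0, 0, 0, 0]
Echelon form has 2 nonzero rows, so rank(C) = 2.
The column space has dimension equal to the rank: 2.

2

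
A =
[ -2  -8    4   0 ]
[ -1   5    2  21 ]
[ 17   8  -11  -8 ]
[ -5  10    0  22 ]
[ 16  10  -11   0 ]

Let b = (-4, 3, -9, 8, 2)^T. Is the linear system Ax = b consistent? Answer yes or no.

no

Row reduce the augmented matrix [A | b].
R2 ← R2 − (1/2)·R1: [0, 9, 0, 21, 5]
R3 ← R3 + (17/2)·R1: [0, -60, 23, -8, -43]
R4 ← R4 − (5/2)·R1: [0, 30, -10, 22, 18]
R5 ← R5 + (8)·R1: [0, -54, 21, 0, -30]
R3 ← R3 + (20/3)·R2: [0, 0, 23, 132, -29/3]
R4 ← R4 − (10/3)·R2: [0, 0, -10, -48, 4/3]
R5 ← R5 + (6)·R2: [0, 0, 21, 126, 0]
R4 ← R4 + (10/23)·R3: [0, 0, 0, 216/23, -66/23]
R5 ← R5 − (21/23)·R3: [0, 0, 0, 126/23, 203/23]
R5 ← R5 − (7/12)·R4: [0, 0, 0, 0, 21/2]
The echelon form has 5 nonzero rows; the last pivot sits in the augmented column, so rank(A) = 4 but rank([A|b]) = 5.
Since the ranks differ, the system is inconsistent.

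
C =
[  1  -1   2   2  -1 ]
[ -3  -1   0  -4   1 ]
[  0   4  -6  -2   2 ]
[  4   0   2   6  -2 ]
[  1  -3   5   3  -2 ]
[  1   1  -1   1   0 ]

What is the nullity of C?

3

Row reduce to echelon form.
R2 ← R2 + (3)·R1: [0, -4, 6, 2, -2]
R4 ← R4 − (4)·R1: [0, 4, -6, -2, 2]
R5 ← R5 − R1: [0, -2, 3, 1, -1]
R6 ← R6 − R1: [0, 2, -3, -1, 1]
R3 ← R3 + R2: [0, 0, 0, 0, 0]
R4 ← R4 + R2: [0, 0, 0, 0, 0]
R5 ← R5 − (1/2)·R2: [0, 0, 0, 0, 0]
R6 ← R6 + (1/2)·R2: [0, 0, 0, 0, 0]
2 nonzero rows, so rank(C) = 2.
C has 5 columns; by rank–nullity, nullity = 5 − 2 = 3.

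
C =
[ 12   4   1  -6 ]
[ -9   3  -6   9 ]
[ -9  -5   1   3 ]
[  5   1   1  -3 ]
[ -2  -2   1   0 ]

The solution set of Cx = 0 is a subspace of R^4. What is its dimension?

2

Row reduce to echelon form.
R2 ← R2 + (3/4)·R1: [0, 6, -21/4, 9/2]
R3 ← R3 + (3/4)·R1: [0, -2, 7/4, -3/2]
R4 ← R4 − (5/12)·R1: [0, -2/3, 7/12, -1/2]
R5 ← R5 + (1/6)·R1: [0, -4/3, 7/6, -1]
R3 ← R3 + (1/3)·R2: [0, 0, 0, 0]
R4 ← R4 + (1/9)·R2: [0, 0, 0, 0]
R5 ← R5 + (2/9)·R2: [0, 0, 0, 0]
2 nonzero rows, so rank(C) = 2.
C has 4 columns; by rank–nullity, nullity = 4 − 2 = 2.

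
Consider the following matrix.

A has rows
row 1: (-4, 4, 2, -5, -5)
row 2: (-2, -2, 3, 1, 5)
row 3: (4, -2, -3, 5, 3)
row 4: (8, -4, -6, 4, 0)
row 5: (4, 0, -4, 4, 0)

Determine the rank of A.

3

Row reduce to echelon form.
R2 ← R2 − (1/2)·R1: [0, -4, 2, 7/2, 15/2]
R3 ← R3 + R1: [0, 2, -1, 0, -2]
R4 ← R4 + (2)·R1: [0, 4, -2, -6, -10]
R5 ← R5 + R1: [0, 4, -2, -1, -5]
R3 ← R3 + (1/2)·R2: [0, 0, 0, 7/4, 7/4]
R4 ← R4 + R2: [0, 0, 0, -5/2, -5/2]
R5 ← R5 + R2: [0, 0, 0, 5/2, 5/2]
R4 ← R4 + (10/7)·R3: [0, 0, 0, 0, 0]
R5 ← R5 − (10/7)·R3: [0, 0, 0, 0, 0]
Echelon form has 3 nonzero rows, so rank(A) = 3.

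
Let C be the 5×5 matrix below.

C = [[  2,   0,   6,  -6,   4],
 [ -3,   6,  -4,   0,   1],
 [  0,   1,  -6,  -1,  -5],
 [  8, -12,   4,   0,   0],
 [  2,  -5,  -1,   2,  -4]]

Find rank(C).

Row reduce to echelon form.
R2 ← R2 + (3/2)·R1: [0, 6, 5, -9, 7]
R4 ← R4 − (4)·R1: [0, -12, -20, 24, -16]
R5 ← R5 − R1: [0, -5, -7, 8, -8]
R3 ← R3 − (1/6)·R2: [0, 0, -41/6, 1/2, -37/6]
R4 ← R4 + (2)·R2: [0, 0, -10, 6, -2]
R5 ← R5 + (5/6)·R2: [0, 0, -17/6, 1/2, -13/6]
R4 ← R4 − (60/41)·R3: [0, 0, 0, 216/41, 288/41]
R5 ← R5 − (17/41)·R3: [0, 0, 0, 12/41, 16/41]
R5 ← R5 − (1/18)·R4: [0, 0, 0, 0, 0]
Echelon form has 4 nonzero rows, so rank(C) = 4.

4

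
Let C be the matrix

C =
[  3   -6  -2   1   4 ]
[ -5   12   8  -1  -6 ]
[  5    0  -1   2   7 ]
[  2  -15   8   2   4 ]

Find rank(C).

Row reduce to echelon form.
R2 ← R2 + (5/3)·R1: [0, 2, 14/3, 2/3, 2/3]
R3 ← R3 − (5/3)·R1: [0, 10, 7/3, 1/3, 1/3]
R4 ← R4 − (2/3)·R1: [0, -11, 28/3, 4/3, 4/3]
R3 ← R3 − (5)·R2: [0, 0, -21, -3, -3]
R4 ← R4 + (11/2)·R2: [0, 0, 35, 5, 5]
R4 ← R4 + (5/3)·R3: [0, 0, 0, 0, 0]
Echelon form has 3 nonzero rows, so rank(C) = 3.

3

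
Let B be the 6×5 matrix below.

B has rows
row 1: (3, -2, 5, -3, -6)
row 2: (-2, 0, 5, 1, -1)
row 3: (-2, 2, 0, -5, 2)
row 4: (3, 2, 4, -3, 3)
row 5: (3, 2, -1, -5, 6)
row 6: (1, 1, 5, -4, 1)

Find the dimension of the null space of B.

Row reduce to echelon form.
R2 ← R2 + (2/3)·R1: [0, -4/3, 25/3, -1, -5]
R3 ← R3 + (2/3)·R1: [0, 2/3, 10/3, -7, -2]
R4 ← R4 − R1: [0, 4, -1, 0, 9]
R5 ← R5 − R1: [0, 4, -6, -2, 12]
R6 ← R6 − (1/3)·R1: [0, 5/3, 10/3, -3, 3]
R3 ← R3 + (1/2)·R2: [0, 0, 15/2, -15/2, -9/2]
R4 ← R4 + (3)·R2: [0, 0, 24, -3, -6]
R5 ← R5 + (3)·R2: [0, 0, 19, -5, -3]
R6 ← R6 + (5/4)·R2: [0, 0, 55/4, -17/4, -13/4]
R4 ← R4 − (16/5)·R3: [0, 0, 0, 21, 42/5]
R5 ← R5 − (38/15)·R3: [0, 0, 0, 14, 42/5]
R6 ← R6 − (11/6)·R3: [0, 0, 0, 19/2, 5]
R5 ← R5 − (2/3)·R4: [0, 0, 0, 0, 14/5]
R6 ← R6 − (19/42)·R4: [0, 0, 0, 0, 6/5]
R6 ← R6 − (3/7)·R5: [0, 0, 0, 0, 0]
5 nonzero rows, so rank(B) = 5.
B has 5 columns; by rank–nullity, nullity = 5 − 5 = 0.

0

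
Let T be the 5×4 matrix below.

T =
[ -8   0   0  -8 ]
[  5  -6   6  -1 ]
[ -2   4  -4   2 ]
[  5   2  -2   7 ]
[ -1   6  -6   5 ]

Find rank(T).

Row reduce to echelon form.
R2 ← R2 + (5/8)·R1: [0, -6, 6, -6]
R3 ← R3 − (1/4)·R1: [0, 4, -4, 4]
R4 ← R4 + (5/8)·R1: [0, 2, -2, 2]
R5 ← R5 − (1/8)·R1: [0, 6, -6, 6]
R3 ← R3 + (2/3)·R2: [0, 0, 0, 0]
R4 ← R4 + (1/3)·R2: [0, 0, 0, 0]
R5 ← R5 + R2: [0, 0, 0, 0]
Echelon form has 2 nonzero rows, so rank(T) = 2.

2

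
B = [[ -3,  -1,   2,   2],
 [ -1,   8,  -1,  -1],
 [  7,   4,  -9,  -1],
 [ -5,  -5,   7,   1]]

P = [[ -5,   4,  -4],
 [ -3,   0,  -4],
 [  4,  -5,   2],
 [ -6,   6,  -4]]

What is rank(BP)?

First compute BP:
[[ 14, -10,  12],
 [-17,  -5, -26],
 [-77,  67, -58],
 [ 62, -49,  50]]
Now row reduce the product.
R2 ← R2 + (17/14)·R1: [0, -120/7, -80/7]
R3 ← R3 + (11/2)·R1: [0, 12, 8]
R4 ← R4 − (31/7)·R1: [0, -33/7, -22/7]
R3 ← R3 + (7/10)·R2: [0, 0, 0]
R4 ← R4 − (11/40)·R2: [0, 0, 0]
2 nonzero rows, so rank(BP) = 2.

2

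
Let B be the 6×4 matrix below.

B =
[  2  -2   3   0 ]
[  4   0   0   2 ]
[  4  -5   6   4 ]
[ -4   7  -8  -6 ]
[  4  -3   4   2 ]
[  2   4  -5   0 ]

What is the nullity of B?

Row reduce to echelon form.
R2 ← R2 − (2)·R1: [0, 4, -6, 2]
R3 ← R3 − (2)·R1: [0, -1, 0, 4]
R4 ← R4 + (2)·R1: [0, 3, -2, -6]
R5 ← R5 − (2)·R1: [0, 1, -2, 2]
R6 ← R6 − R1: [0, 6, -8, 0]
R3 ← R3 + (1/4)·R2: [0, 0, -3/2, 9/2]
R4 ← R4 − (3/4)·R2: [0, 0, 5/2, -15/2]
R5 ← R5 − (1/4)·R2: [0, 0, -1/2, 3/2]
R6 ← R6 − (3/2)·R2: [0, 0, 1, -3]
R4 ← R4 + (5/3)·R3: [0, 0, 0, 0]
R5 ← R5 − (1/3)·R3: [0, 0, 0, 0]
R6 ← R6 + (2/3)·R3: [0, 0, 0, 0]
3 nonzero rows, so rank(B) = 3.
B has 4 columns; by rank–nullity, nullity = 4 − 3 = 1.

1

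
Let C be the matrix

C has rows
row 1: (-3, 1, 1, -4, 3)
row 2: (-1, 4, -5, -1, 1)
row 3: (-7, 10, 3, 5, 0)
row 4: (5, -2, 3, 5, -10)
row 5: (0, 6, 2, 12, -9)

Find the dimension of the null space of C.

Row reduce to echelon form.
R2 ← R2 − (1/3)·R1: [0, 11/3, -16/3, 1/3, 0]
R3 ← R3 − (7/3)·R1: [0, 23/3, 2/3, 43/3, -7]
R4 ← R4 + (5/3)·R1: [0, -1/3, 14/3, -5/3, -5]
R3 ← R3 − (23/11)·R2: [0, 0, 130/11, 150/11, -7]
R4 ← R4 + (1/11)·R2: [0, 0, 46/11, -18/11, -5]
R5 ← R5 − (18/11)·R2: [0, 0, 118/11, 126/11, -9]
R4 ← R4 − (23/65)·R3: [0, 0, 0, -84/13, -164/65]
R5 ← R5 − (59/65)·R3: [0, 0, 0, -12/13, -172/65]
R5 ← R5 − (1/7)·R4: [0, 0, 0, 0, -16/7]
5 nonzero rows, so rank(C) = 5.
C has 5 columns; by rank–nullity, nullity = 5 − 5 = 0.

0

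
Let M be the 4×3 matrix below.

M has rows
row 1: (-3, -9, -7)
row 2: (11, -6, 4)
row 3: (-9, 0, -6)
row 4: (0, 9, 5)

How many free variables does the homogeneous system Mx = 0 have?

Row reduce to echelon form.
R2 ← R2 + (11/3)·R1: [0, -39, -65/3]
R3 ← R3 − (3)·R1: [0, 27, 15]
R3 ← R3 + (9/13)·R2: [0, 0, 0]
R4 ← R4 + (3/13)·R2: [0, 0, 0]
2 nonzero rows, so rank(M) = 2.
M has 3 columns; by rank–nullity, nullity = 3 − 2 = 1.

1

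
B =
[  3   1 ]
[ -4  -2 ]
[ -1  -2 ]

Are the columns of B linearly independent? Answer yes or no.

yes

Row reduce B to echelon form.
R2 ← R2 + (4/3)·R1: [0, -2/3]
R3 ← R3 + (1/3)·R1: [0, -5/3]
R3 ← R3 − (5/2)·R2: [0, 0]
2 pivots among 2 columns.
Every column is a pivot column, so the columns are linearly independent.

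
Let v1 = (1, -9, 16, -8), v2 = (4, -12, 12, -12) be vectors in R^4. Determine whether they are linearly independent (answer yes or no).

Form the matrix with these vectors as rows and row reduce.
R2 ← R2 − (4)·R1: [0, 24, -52, 20]
2 nonzero rows, so the 2 vectors span a space of dimension 2.
Since 2 = 2, the vectors are linearly independent.

yes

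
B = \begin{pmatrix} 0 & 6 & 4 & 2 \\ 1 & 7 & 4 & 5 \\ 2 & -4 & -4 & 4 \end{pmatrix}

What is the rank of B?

2

Row reduce to echelon form.
Swap R1 ↔ R2
R3 ← R3 − (2)·R1: [0, -18, -12, -6]
R3 ← R3 + (3)·R2: [0, 0, 0, 0]
Echelon form has 2 nonzero rows, so rank(B) = 2.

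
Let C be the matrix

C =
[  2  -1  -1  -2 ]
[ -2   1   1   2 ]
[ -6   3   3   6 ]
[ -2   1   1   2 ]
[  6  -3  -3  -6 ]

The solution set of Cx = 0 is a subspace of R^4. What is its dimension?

Row reduce to echelon form.
R2 ← R2 + R1: [0, 0, 0, 0]
R3 ← R3 + (3)·R1: [0, 0, 0, 0]
R4 ← R4 + R1: [0, 0, 0, 0]
R5 ← R5 − (3)·R1: [0, 0, 0, 0]
1 nonzero row, so rank(C) = 1.
C has 4 columns; by rank–nullity, nullity = 4 − 1 = 3.

3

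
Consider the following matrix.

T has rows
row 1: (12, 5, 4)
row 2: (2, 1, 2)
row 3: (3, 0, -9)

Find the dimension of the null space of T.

Row reduce to echelon form.
R2 ← R2 − (1/6)·R1: [0, 1/6, 4/3]
R3 ← R3 − (1/4)·R1: [0, -5/4, -10]
R3 ← R3 + (15/2)·R2: [0, 0, 0]
2 nonzero rows, so rank(T) = 2.
T has 3 columns; by rank–nullity, nullity = 3 − 2 = 1.

1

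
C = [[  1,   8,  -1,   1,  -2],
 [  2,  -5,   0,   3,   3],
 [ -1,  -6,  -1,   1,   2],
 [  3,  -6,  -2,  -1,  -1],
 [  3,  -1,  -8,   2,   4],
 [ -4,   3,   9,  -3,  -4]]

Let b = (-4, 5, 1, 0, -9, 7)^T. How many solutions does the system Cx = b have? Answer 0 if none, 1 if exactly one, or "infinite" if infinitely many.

Row reduce the augmented matrix [C | b].
R2 ← R2 − (2)·R1: [0, -21, 2, 1, 7, 13]
R3 ← R3 + R1: [0, 2, -2, 2, 0, -3]
R4 ← R4 − (3)·R1: [0, -30, 1, -4, 5, 12]
R5 ← R5 − (3)·R1: [0, -25, -5, -1, 10, 3]
R6 ← R6 + (4)·R1: [0, 35, 5, 1, -12, -9]
R3 ← R3 + (2/21)·R2: [0, 0, -38/21, 44/21, 2/3, -37/21]
R4 ← R4 − (10/7)·R2: [0, 0, -13/7, -38/7, -5, -46/7]
R5 ← R5 − (25/21)·R2: [0, 0, -155/21, -46/21, 5/3, -262/21]
R6 ← R6 + (5/3)·R2: [0, 0, 25/3, 8/3, -1/3, 38/3]
R4 ← R4 − (39/38)·R3: [0, 0, 0, -144/19, -108/19, -181/38]
R5 ← R5 − (155/38)·R3: [0, 0, 0, -204/19, -20/19, -201/38]
R6 ← R6 + (175/38)·R3: [0, 0, 0, 234/19, 52/19, 173/38]
R5 ← R5 − (17/12)·R4: [0, 0, 0, 0, 7, 35/24]
R6 ← R6 + (13/8)·R4: [0, 0, 0, 0, -13/2, -51/16]
R6 ← R6 + (13/14)·R5: [0, 0, 0, 0, 0, -11/6]
The echelon form has 6 nonzero rows; the last pivot sits in the augmented column, so rank(C) = 5 but rank([C|b]) = 6.
Since the ranks differ, the system is inconsistent.
It has no solutions.

0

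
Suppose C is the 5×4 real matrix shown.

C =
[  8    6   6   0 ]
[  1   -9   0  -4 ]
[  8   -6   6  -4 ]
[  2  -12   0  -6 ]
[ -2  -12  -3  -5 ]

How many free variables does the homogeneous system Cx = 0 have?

1

Row reduce to echelon form.
R2 ← R2 − (1/8)·R1: [0, -39/4, -3/4, -4]
R3 ← R3 − R1: [0, -12, 0, -4]
R4 ← R4 − (1/4)·R1: [0, -27/2, -3/2, -6]
R5 ← R5 + (1/4)·R1: [0, -21/2, -3/2, -5]
R3 ← R3 − (16/13)·R2: [0, 0, 12/13, 12/13]
R4 ← R4 − (18/13)·R2: [0, 0, -6/13, -6/13]
R5 ← R5 − (14/13)·R2: [0, 0, -9/13, -9/13]
R4 ← R4 + (1/2)·R3: [0, 0, 0, 0]
R5 ← R5 + (3/4)·R3: [0, 0, 0, 0]
3 nonzero rows, so rank(C) = 3.
C has 4 columns; by rank–nullity, nullity = 4 − 3 = 1.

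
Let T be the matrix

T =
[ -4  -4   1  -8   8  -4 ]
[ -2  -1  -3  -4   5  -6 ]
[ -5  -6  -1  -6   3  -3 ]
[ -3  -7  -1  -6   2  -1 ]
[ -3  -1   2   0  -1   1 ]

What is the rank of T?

4

Row reduce to echelon form.
R2 ← R2 − (1/2)·R1: [0, 1, -7/2, 0, 1, -4]
R3 ← R3 − (5/4)·R1: [0, -1, -9/4, 4, -7, 2]
R4 ← R4 − (3/4)·R1: [0, -4, -7/4, 0, -4, 2]
R5 ← R5 − (3/4)·R1: [0, 2, 5/4, 6, -7, 4]
R3 ← R3 + R2: [0, 0, -23/4, 4, -6, -2]
R4 ← R4 + (4)·R2: [0, 0, -63/4, 0, 0, -14]
R5 ← R5 − (2)·R2: [0, 0, 33/4, 6, -9, 12]
R4 ← R4 − (63/23)·R3: [0, 0, 0, -252/23, 378/23, -196/23]
R5 ← R5 + (33/23)·R3: [0, 0, 0, 270/23, -405/23, 210/23]
R5 ← R5 + (15/14)·R4: [0, 0, 0, 0, 0, 0]
Echelon form has 4 nonzero rows, so rank(T) = 4.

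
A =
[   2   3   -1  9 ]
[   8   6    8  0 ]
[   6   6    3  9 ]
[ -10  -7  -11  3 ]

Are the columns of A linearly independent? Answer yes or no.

no

Row reduce A to echelon form.
R2 ← R2 − (4)·R1: [0, -6, 12, -36]
R3 ← R3 − (3)·R1: [0, -3, 6, -18]
R4 ← R4 + (5)·R1: [0, 8, -16, 48]
R3 ← R3 − (1/2)·R2: [0, 0, 0, 0]
R4 ← R4 + (4/3)·R2: [0, 0, 0, 0]
2 pivots among 4 columns.
Only 2 < 4 pivot columns, so the columns are linearly dependent.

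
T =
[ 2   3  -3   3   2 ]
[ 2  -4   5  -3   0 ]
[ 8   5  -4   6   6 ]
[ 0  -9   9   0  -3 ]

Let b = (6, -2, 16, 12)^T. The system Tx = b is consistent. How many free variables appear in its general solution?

2

Row reduce the augmented matrix [T | b].
R2 ← R2 − R1: [0, -7, 8, -6, -2, -8]
R3 ← R3 − (4)·R1: [0, -7, 8, -6, -2, -8]
R3 ← R3 − R2: [0, 0, 0, 0, 0, 0]
R4 ← R4 − (9/7)·R2: [0, 0, -9/7, 54/7, -3/7, 156/7]
Swap R3 ↔ R4
The echelon form has 3 nonzero rows, and every pivot lies in the first 5 columns, so rank(T) = rank([T|b]) = 3.
The system is consistent.
Free variables = (unknowns) − (rank) = 5 − 3 = 2.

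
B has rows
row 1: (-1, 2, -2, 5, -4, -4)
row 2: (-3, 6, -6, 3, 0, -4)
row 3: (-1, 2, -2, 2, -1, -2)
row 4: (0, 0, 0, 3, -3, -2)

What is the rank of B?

2

Row reduce to echelon form.
R2 ← R2 − (3)·R1: [0, 0, 0, -12, 12, 8]
R3 ← R3 − R1: [0, 0, 0, -3, 3, 2]
R3 ← R3 − (1/4)·R2: [0, 0, 0, 0, 0, 0]
R4 ← R4 + (1/4)·R2: [0, 0, 0, 0, 0, 0]
Echelon form has 2 nonzero rows, so rank(B) = 2.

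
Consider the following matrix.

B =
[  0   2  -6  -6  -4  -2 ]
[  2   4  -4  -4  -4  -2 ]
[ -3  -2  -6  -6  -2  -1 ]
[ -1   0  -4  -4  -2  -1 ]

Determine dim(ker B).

4

Row reduce to echelon form.
Swap R1 ↔ R2
R3 ← R3 + (3/2)·R1: [0, 4, -12, -12, -8, -4]
R4 ← R4 + (1/2)·R1: [0, 2, -6, -6, -4, -2]
R3 ← R3 − (2)·R2: [0, 0, 0, 0, 0, 0]
R4 ← R4 − R2: [0, 0, 0, 0, 0, 0]
2 nonzero rows, so rank(B) = 2.
B has 6 columns; by rank–nullity, nullity = 6 − 2 = 4.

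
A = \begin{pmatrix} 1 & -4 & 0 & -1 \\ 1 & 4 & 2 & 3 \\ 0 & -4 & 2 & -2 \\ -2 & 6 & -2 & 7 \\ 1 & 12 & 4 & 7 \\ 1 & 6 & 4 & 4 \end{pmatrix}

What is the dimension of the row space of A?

4

Row reduce to echelon form.
R2 ← R2 − R1: [0, 8, 2, 4]
R4 ← R4 + (2)·R1: [0, -2, -2, 5]
R5 ← R5 − R1: [0, 16, 4, 8]
R6 ← R6 − R1: [0, 10, 4, 5]
R3 ← R3 + (1/2)·R2: [0, 0, 3, 0]
R4 ← R4 + (1/4)·R2: [0, 0, -3/2, 6]
R5 ← R5 − (2)·R2: [0, 0, 0, 0]
R6 ← R6 − (5/4)·R2: [0, 0, 3/2, 0]
R4 ← R4 + (1/2)·R3: [0, 0, 0, 6]
R6 ← R6 − (1/2)·R3: [0, 0, 0, 0]
Echelon form has 4 nonzero rows, so rank(A) = 4.
The row space has dimension equal to the rank: 4.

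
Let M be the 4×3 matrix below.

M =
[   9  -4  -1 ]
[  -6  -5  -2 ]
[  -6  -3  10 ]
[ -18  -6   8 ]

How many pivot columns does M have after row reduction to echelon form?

Row reduce to echelon form.
R2 ← R2 + (2/3)·R1: [0, -23/3, -8/3]
R3 ← R3 + (2/3)·R1: [0, -17/3, 28/3]
R4 ← R4 + (2)·R1: [0, -14, 6]
R3 ← R3 − (17/23)·R2: [0, 0, 260/23]
R4 ← R4 − (42/23)·R2: [0, 0, 250/23]
R4 ← R4 − (25/26)·R3: [0, 0, 0]
Echelon form has 3 nonzero rows, so rank(M) = 3.
Each nonzero row contributes one pivot column: 3 pivot columns.

3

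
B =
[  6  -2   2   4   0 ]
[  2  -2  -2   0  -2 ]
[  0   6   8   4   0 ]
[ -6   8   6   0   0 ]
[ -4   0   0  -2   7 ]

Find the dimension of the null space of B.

2

Row reduce to echelon form.
R2 ← R2 − (1/3)·R1: [0, -4/3, -8/3, -4/3, -2]
R4 ← R4 + R1: [0, 6, 8, 4, 0]
R5 ← R5 + (2/3)·R1: [0, -4/3, 4/3, 2/3, 7]
R3 ← R3 + (9/2)·R2: [0, 0, -4, -2, -9]
R4 ← R4 + (9/2)·R2: [0, 0, -4, -2, -9]
R5 ← R5 − R2: [0, 0, 4, 2, 9]
R4 ← R4 − R3: [0, 0, 0, 0, 0]
R5 ← R5 + R3: [0, 0, 0, 0, 0]
3 nonzero rows, so rank(B) = 3.
B has 5 columns; by rank–nullity, nullity = 5 − 3 = 2.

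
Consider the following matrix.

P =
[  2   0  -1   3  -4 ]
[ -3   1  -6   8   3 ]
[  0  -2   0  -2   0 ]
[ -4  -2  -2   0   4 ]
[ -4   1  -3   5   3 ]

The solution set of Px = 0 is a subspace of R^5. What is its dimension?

1

Row reduce to echelon form.
R2 ← R2 + (3/2)·R1: [0, 1, -15/2, 25/2, -3]
R4 ← R4 + (2)·R1: [0, -2, -4, 6, -4]
R5 ← R5 + (2)·R1: [0, 1, -5, 11, -5]
R3 ← R3 + (2)·R2: [0, 0, -15, 23, -6]
R4 ← R4 + (2)·R2: [0, 0, -19, 31, -10]
R5 ← R5 − R2: [0, 0, 5/2, -3/2, -2]
R4 ← R4 − (19/15)·R3: [0, 0, 0, 28/15, -12/5]
R5 ← R5 + (1/6)·R3: [0, 0, 0, 7/3, -3]
R5 ← R5 − (5/4)·R4: [0, 0, 0, 0, 0]
4 nonzero rows, so rank(P) = 4.
P has 5 columns; by rank–nullity, nullity = 5 − 4 = 1.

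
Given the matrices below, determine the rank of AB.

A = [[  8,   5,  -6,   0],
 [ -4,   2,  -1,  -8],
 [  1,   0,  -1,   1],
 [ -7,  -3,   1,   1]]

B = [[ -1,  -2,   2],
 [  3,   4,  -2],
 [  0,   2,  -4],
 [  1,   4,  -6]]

First compute AB:
[[  7,  -8,  30],
 [  2, -18,  40],
 [  0,   0,   0],
 [ -1,   8, -18]]
Now row reduce the product.
R2 ← R2 − (2/7)·R1: [0, -110/7, 220/7]
R4 ← R4 + (1/7)·R1: [0, 48/7, -96/7]
R4 ← R4 + (24/55)·R2: [0, 0, 0]
2 nonzero rows, so rank(AB) = 2.

2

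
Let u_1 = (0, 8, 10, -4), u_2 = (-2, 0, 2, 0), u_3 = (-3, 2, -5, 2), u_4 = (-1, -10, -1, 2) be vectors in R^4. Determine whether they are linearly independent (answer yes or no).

no

Form the matrix with these vectors as rows and row reduce.
Swap R1 ↔ R2
R3 ← R3 − (3/2)·R1: [0, 2, -8, 2]
R4 ← R4 − (1/2)·R1: [0, -10, -2, 2]
R3 ← R3 − (1/4)·R2: [0, 0, -21/2, 3]
R4 ← R4 + (5/4)·R2: [0, 0, 21/2, -3]
R4 ← R4 + R3: [0, 0, 0, 0]
3 nonzero rows, so the 4 vectors span a space of dimension 3.
Since 3 < 4, the vectors are linearly dependent.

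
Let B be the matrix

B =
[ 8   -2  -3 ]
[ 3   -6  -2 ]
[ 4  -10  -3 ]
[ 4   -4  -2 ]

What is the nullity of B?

Row reduce to echelon form.
R2 ← R2 − (3/8)·R1: [0, -21/4, -7/8]
R3 ← R3 − (1/2)·R1: [0, -9, -3/2]
R4 ← R4 − (1/2)·R1: [0, -3, -1/2]
R3 ← R3 − (12/7)·R2: [0, 0, 0]
R4 ← R4 − (4/7)·R2: [0, 0, 0]
2 nonzero rows, so rank(B) = 2.
B has 3 columns; by rank–nullity, nullity = 3 − 2 = 1.

1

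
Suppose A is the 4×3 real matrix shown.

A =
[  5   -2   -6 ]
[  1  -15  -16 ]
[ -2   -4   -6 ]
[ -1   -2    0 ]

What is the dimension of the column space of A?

3

Row reduce to echelon form.
R2 ← R2 − (1/5)·R1: [0, -73/5, -74/5]
R3 ← R3 + (2/5)·R1: [0, -24/5, -42/5]
R4 ← R4 + (1/5)·R1: [0, -12/5, -6/5]
R3 ← R3 − (24/73)·R2: [0, 0, -258/73]
R4 ← R4 − (12/73)·R2: [0, 0, 90/73]
R4 ← R4 + (15/43)·R3: [0, 0, 0]
Echelon form has 3 nonzero rows, so rank(A) = 3.
The column space has dimension equal to the rank: 3.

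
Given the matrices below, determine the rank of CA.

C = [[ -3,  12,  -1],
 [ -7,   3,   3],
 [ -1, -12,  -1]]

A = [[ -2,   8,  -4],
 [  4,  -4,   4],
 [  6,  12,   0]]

First compute CA:
[[ 48, -84,  60],
 [ 44, -32,  40],
 [-52,  28, -44]]
Now row reduce the product.
R2 ← R2 − (11/12)·R1: [0, 45, -15]
R3 ← R3 + (13/12)·R1: [0, -63, 21]
R3 ← R3 + (7/5)·R2: [0, 0, 0]
2 nonzero rows, so rank(CA) = 2.

2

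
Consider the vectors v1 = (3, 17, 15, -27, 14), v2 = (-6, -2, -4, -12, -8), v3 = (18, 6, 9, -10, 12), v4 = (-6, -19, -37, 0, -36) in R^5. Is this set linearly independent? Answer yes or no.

yes

Form the matrix with these vectors as rows and row reduce.
R2 ← R2 + (2)·R1: [0, 32, 26, -66, 20]
R3 ← R3 − (6)·R1: [0, -96, -81, 152, -72]
R4 ← R4 + (2)·R1: [0, 15, -7, -54, -8]
R3 ← R3 + (3)·R2: [0, 0, -3, -46, -12]
R4 ← R4 − (15/32)·R2: [0, 0, -307/16, -369/16, -139/8]
R4 ← R4 − (307/48)·R3: [0, 0, 0, 13015/48, 475/8]
4 nonzero rows, so the 4 vectors span a space of dimension 4.
Since 4 = 4, the vectors are linearly independent.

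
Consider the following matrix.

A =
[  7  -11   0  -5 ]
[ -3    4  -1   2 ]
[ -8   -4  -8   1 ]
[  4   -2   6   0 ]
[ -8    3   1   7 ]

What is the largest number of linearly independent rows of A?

Row reduce to echelon form.
R2 ← R2 + (3/7)·R1: [0, -5/7, -1, -1/7]
R3 ← R3 + (8/7)·R1: [0, -116/7, -8, -33/7]
R4 ← R4 − (4/7)·R1: [0, 30/7, 6, 20/7]
R5 ← R5 + (8/7)·R1: [0, -67/7, 1, 9/7]
R3 ← R3 − (116/5)·R2: [0, 0, 76/5, -7/5]
R4 ← R4 + (6)·R2: [0, 0, 0, 2]
R5 ← R5 − (67/5)·R2: [0, 0, 72/5, 16/5]
R5 ← R5 − (18/19)·R3: [0, 0, 0, 86/19]
R5 ← R5 − (43/19)·R4: [0, 0, 0, 0]
Echelon form has 4 nonzero rows, so rank(A) = 4.
The rank gives the maximum number of linearly independent rows: 4.

4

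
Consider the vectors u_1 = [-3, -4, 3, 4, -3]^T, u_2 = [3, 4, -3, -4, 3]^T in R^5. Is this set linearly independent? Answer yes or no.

Form the matrix with these vectors as rows and row reduce.
R2 ← R2 + R1: [0, 0, 0, 0, 0]
1 nonzero row, so the 2 vectors span a space of dimension 1.
Since 1 < 2, the vectors are linearly dependent.

no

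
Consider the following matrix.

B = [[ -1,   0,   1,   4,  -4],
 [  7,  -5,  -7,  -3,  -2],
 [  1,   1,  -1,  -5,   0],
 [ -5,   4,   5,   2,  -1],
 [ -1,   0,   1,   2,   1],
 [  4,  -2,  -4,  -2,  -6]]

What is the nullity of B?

Row reduce to echelon form.
R2 ← R2 + (7)·R1: [0, -5, 0, 25, -30]
R3 ← R3 + R1: [0, 1, 0, -1, -4]
R4 ← R4 − (5)·R1: [0, 4, 0, -18, 19]
R5 ← R5 − R1: [0, 0, 0, -2, 5]
R6 ← R6 + (4)·R1: [0, -2, 0, 14, -22]
R3 ← R3 + (1/5)·R2: [0, 0, 0, 4, -10]
R4 ← R4 + (4/5)·R2: [0, 0, 0, 2, -5]
R6 ← R6 − (2/5)·R2: [0, 0, 0, 4, -10]
R4 ← R4 − (1/2)·R3: [0, 0, 0, 0, 0]
R5 ← R5 + (1/2)·R3: [0, 0, 0, 0, 0]
R6 ← R6 − R3: [0, 0, 0, 0, 0]
3 nonzero rows, so rank(B) = 3.
B has 5 columns; by rank–nullity, nullity = 5 − 3 = 2.

2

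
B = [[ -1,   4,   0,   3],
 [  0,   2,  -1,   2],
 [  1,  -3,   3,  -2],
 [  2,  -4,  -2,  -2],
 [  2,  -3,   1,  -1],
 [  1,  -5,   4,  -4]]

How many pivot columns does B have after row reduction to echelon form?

Row reduce to echelon form.
R3 ← R3 + R1: [0, 1, 3, 1]
R4 ← R4 + (2)·R1: [0, 4, -2, 4]
R5 ← R5 + (2)·R1: [0, 5, 1, 5]
R6 ← R6 + R1: [0, -1, 4, -1]
R3 ← R3 − (1/2)·R2: [0, 0, 7/2, 0]
R4 ← R4 − (2)·R2: [0, 0, 0, 0]
R5 ← R5 − (5/2)·R2: [0, 0, 7/2, 0]
R6 ← R6 + (1/2)·R2: [0, 0, 7/2, 0]
R5 ← R5 − R3: [0, 0, 0, 0]
R6 ← R6 − R3: [0, 0, 0, 0]
Echelon form has 3 nonzero rows, so rank(B) = 3.
Each nonzero row contributes one pivot column: 3 pivot columns.

3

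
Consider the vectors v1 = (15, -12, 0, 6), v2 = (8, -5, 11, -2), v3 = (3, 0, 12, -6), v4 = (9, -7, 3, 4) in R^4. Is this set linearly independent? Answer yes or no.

Form the matrix with these vectors as rows and row reduce.
R2 ← R2 − (8/15)·R1: [0, 7/5, 11, -26/5]
R3 ← R3 − (1/5)·R1: [0, 12/5, 12, -36/5]
R4 ← R4 − (3/5)·R1: [0, 1/5, 3, 2/5]
R3 ← R3 − (12/7)·R2: [0, 0, -48/7, 12/7]
R4 ← R4 − (1/7)·R2: [0, 0, 10/7, 8/7]
R4 ← R4 + (5/24)·R3: [0, 0, 0, 3/2]
4 nonzero rows, so the 4 vectors span a space of dimension 4.
Since 4 = 4, the vectors are linearly independent.

yes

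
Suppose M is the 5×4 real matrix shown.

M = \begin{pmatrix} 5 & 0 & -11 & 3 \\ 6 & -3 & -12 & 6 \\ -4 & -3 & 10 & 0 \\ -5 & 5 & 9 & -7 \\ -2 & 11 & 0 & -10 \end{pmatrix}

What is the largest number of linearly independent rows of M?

Row reduce to echelon form.
R2 ← R2 − (6/5)·R1: [0, -3, 6/5, 12/5]
R3 ← R3 + (4/5)·R1: [0, -3, 6/5, 12/5]
R4 ← R4 + R1: [0, 5, -2, -4]
R5 ← R5 + (2/5)·R1: [0, 11, -22/5, -44/5]
R3 ← R3 − R2: [0, 0, 0, 0]
R4 ← R4 + (5/3)·R2: [0, 0, 0, 0]
R5 ← R5 + (11/3)·R2: [0, 0, 0, 0]
Echelon form has 2 nonzero rows, so rank(M) = 2.
The rank gives the maximum number of linearly independent rows: 2.

2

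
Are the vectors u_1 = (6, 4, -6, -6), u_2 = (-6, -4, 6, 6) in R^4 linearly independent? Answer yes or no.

Form the matrix with these vectors as rows and row reduce.
R2 ← R2 + R1: [0, 0, 0, 0]
1 nonzero row, so the 2 vectors span a space of dimension 1.
Since 1 < 2, the vectors are linearly dependent.

no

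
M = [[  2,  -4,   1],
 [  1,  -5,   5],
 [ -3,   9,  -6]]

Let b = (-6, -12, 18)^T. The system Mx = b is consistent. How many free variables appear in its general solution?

Row reduce the augmented matrix [M | b].
R2 ← R2 − (1/2)·R1: [0, -3, 9/2, -9]
R3 ← R3 + (3/2)·R1: [0, 3, -9/2, 9]
R3 ← R3 + R2: [0, 0, 0, 0]
The echelon form has 2 nonzero rows, and every pivot lies in the first 3 columns, so rank(M) = rank([M|b]) = 2.
The system is consistent.
Free variables = (unknowns) − (rank) = 3 − 2 = 1.

1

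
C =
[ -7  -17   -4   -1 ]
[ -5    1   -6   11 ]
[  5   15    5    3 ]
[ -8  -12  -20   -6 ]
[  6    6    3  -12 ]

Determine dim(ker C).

0

Row reduce to echelon form.
R2 ← R2 − (5/7)·R1: [0, 92/7, -22/7, 82/7]
R3 ← R3 + (5/7)·R1: [0, 20/7, 15/7, 16/7]
R4 ← R4 − (8/7)·R1: [0, 52/7, -108/7, -34/7]
R5 ← R5 + (6/7)·R1: [0, -60/7, -3/7, -90/7]
R3 ← R3 − (5/23)·R2: [0, 0, 65/23, -6/23]
R4 ← R4 − (13/23)·R2: [0, 0, -314/23, -264/23]
R5 ← R5 + (15/23)·R2: [0, 0, -57/23, -120/23]
R4 ← R4 + (314/65)·R3: [0, 0, 0, -828/65]
R5 ← R5 + (57/65)·R3: [0, 0, 0, -354/65]
R5 ← R5 − (59/138)·R4: [0, 0, 0, 0]
4 nonzero rows, so rank(C) = 4.
C has 4 columns; by rank–nullity, nullity = 4 − 4 = 0.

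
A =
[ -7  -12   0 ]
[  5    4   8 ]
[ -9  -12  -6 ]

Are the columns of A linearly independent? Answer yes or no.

no

Row reduce A to echelon form.
R2 ← R2 + (5/7)·R1: [0, -32/7, 8]
R3 ← R3 − (9/7)·R1: [0, 24/7, -6]
R3 ← R3 + (3/4)·R2: [0, 0, 0]
2 pivots among 3 columns.
Only 2 < 3 pivot columns, so the columns are linearly dependent.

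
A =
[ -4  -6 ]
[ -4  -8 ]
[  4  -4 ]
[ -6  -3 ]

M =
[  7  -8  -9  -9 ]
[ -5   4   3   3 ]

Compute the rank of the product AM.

2

First compute AM:
[[  2,   8,  18,  18],
 [ 12,   0,  12,  12],
 [ 48, -48, -48, -48],
 [-27,  36,  45,  45]]
Now row reduce the product.
R2 ← R2 − (6)·R1: [0, -48, -96, -96]
R3 ← R3 − (24)·R1: [0, -240, -480, -480]
R4 ← R4 + (27/2)·R1: [0, 144, 288, 288]
R3 ← R3 − (5)·R2: [0, 0, 0, 0]
R4 ← R4 + (3)·R2: [0, 0, 0, 0]
2 nonzero rows, so rank(AM) = 2.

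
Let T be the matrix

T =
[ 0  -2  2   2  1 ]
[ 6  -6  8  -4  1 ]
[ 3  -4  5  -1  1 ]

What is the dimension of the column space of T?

2

Row reduce to echelon form.
Swap R1 ↔ R2
R3 ← R3 − (1/2)·R1: [0, -1, 1, 1, 1/2]
R3 ← R3 − (1/2)·R2: [0, 0, 0, 0, 0]
Echelon form has 2 nonzero rows, so rank(T) = 2.
The column space has dimension equal to the rank: 2.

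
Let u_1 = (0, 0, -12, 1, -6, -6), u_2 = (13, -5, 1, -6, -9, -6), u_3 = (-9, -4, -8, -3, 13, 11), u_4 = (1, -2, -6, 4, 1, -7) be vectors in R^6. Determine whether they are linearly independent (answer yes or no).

Form the matrix with these vectors as rows and row reduce.
Swap R1 ↔ R2
R3 ← R3 + (9/13)·R1: [0, -97/13, -95/13, -93/13, 88/13, 89/13]
R4 ← R4 − (1/13)·R1: [0, -21/13, -79/13, 58/13, 22/13, -85/13]
Swap R2 ↔ R3
R4 ← R4 − (21/97)·R2: [0, 0, -436/97, 583/97, 22/97, -778/97]
R4 ← R4 − (109/291)·R3: [0, 0, 0, 1640/291, 240/97, -560/97]
4 nonzero rows, so the 4 vectors span a space of dimension 4.
Since 4 = 4, the vectors are linearly independent.

yes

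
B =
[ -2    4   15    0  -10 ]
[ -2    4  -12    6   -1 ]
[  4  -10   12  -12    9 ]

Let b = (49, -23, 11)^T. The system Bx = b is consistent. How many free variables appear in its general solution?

2

Row reduce the augmented matrix [B | b].
R2 ← R2 − R1: [0, 0, -27, 6, 9, -72]
R3 ← R3 + (2)·R1: [0, -2, 42, -12, -11, 109]
Swap R2 ↔ R3
The echelon form has 3 nonzero rows, and every pivot lies in the first 5 columns, so rank(B) = rank([B|b]) = 3.
The system is consistent.
Free variables = (unknowns) − (rank) = 5 − 3 = 2.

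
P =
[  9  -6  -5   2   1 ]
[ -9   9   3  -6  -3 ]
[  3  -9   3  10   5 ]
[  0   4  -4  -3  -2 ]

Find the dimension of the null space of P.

Row reduce to echelon form.
R2 ← R2 + R1: [0, 3, -2, -4, -2]
R3 ← R3 − (1/3)·R1: [0, -7, 14/3, 28/3, 14/3]
R3 ← R3 + (7/3)·R2: [0, 0, 0, 0, 0]
R4 ← R4 − (4/3)·R2: [0, 0, -4/3, 7/3, 2/3]
Swap R3 ↔ R4
3 nonzero rows, so rank(P) = 3.
P has 5 columns; by rank–nullity, nullity = 5 − 3 = 2.

2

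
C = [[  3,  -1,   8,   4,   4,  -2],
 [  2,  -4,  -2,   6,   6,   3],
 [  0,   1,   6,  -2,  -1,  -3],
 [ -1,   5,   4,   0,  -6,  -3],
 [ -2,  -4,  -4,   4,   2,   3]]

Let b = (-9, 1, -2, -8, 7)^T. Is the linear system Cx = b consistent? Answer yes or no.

no

Row reduce the augmented matrix [C | b].
R2 ← R2 − (2/3)·R1: [0, -10/3, -22/3, 10/3, 10/3, 13/3, 7]
R4 ← R4 + (1/3)·R1: [0, 14/3, 20/3, 4/3, -14/3, -11/3, -11]
R5 ← R5 + (2/3)·R1: [0, -14/3, 4/3, 20/3, 14/3, 5/3, 1]
R3 ← R3 + (3/10)·R2: [0, 0, 19/5, -1, 0, -17/10, 1/10]
R4 ← R4 + (7/5)·R2: [0, 0, -18/5, 6, 0, 12/5, -6/5]
R5 ← R5 − (7/5)·R2: [0, 0, 58/5, 2, 0, -22/5, -44/5]
R4 ← R4 + (18/19)·R3: [0, 0, 0, 96/19, 0, 15/19, -21/19]
R5 ← R5 − (58/19)·R3: [0, 0, 0, 96/19, 0, 15/19, -173/19]
R5 ← R5 − R4: [0, 0, 0, 0, 0, 0, -8]
The echelon form has 5 nonzero rows; the last pivot sits in the augmented column, so rank(C) = 4 but rank([C|b]) = 5.
Since the ranks differ, the system is inconsistent.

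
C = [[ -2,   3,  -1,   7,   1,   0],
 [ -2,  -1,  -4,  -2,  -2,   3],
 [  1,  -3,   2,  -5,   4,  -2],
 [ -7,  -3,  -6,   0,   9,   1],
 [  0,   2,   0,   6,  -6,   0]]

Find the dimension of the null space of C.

2

Row reduce to echelon form.
R2 ← R2 − R1: [0, -4, -3, -9, -3, 3]
R3 ← R3 + (1/2)·R1: [0, -3/2, 3/2, -3/2, 9/2, -2]
R4 ← R4 − (7/2)·R1: [0, -27/2, -5/2, -49/2, 11/2, 1]
R3 ← R3 − (3/8)·R2: [0, 0, 21/8, 15/8, 45/8, -25/8]
R4 ← R4 − (27/8)·R2: [0, 0, 61/8, 47/8, 125/8, -73/8]
R5 ← R5 + (1/2)·R2: [0, 0, -3/2, 3/2, -15/2, 3/2]
R4 ← R4 − (61/21)·R3: [0, 0, 0, 3/7, -5/7, -1/21]
R5 ← R5 + (4/7)·R3: [0, 0, 0, 18/7, -30/7, -2/7]
R5 ← R5 − (6)·R4: [0, 0, 0, 0, 0, 0]
4 nonzero rows, so rank(C) = 4.
C has 6 columns; by rank–nullity, nullity = 6 − 4 = 2.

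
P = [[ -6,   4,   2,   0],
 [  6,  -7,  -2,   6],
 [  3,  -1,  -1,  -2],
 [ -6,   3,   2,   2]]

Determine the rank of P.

2

Row reduce to echelon form.
R2 ← R2 + R1: [0, -3, 0, 6]
R3 ← R3 + (1/2)·R1: [0, 1, 0, -2]
R4 ← R4 − R1: [0, -1, 0, 2]
R3 ← R3 + (1/3)·R2: [0, 0, 0, 0]
R4 ← R4 − (1/3)·R2: [0, 0, 0, 0]
Echelon form has 2 nonzero rows, so rank(P) = 2.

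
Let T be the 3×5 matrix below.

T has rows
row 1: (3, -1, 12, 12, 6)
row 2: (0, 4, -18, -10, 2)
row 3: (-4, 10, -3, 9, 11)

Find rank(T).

Row reduce to echelon form.
R3 ← R3 + (4/3)·R1: [0, 26/3, 13, 25, 19]
R3 ← R3 − (13/6)·R2: [0, 0, 52, 140/3, 44/3]
Echelon form has 3 nonzero rows, so rank(T) = 3.

3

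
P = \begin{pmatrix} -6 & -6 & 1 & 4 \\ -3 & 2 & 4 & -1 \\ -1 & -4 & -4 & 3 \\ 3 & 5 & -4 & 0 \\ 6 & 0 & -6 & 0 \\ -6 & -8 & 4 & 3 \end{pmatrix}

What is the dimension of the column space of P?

4

Row reduce to echelon form.
R2 ← R2 − (1/2)·R1: [0, 5, 7/2, -3]
R3 ← R3 − (1/6)·R1: [0, -3, -25/6, 7/3]
R4 ← R4 + (1/2)·R1: [0, 2, -7/2, 2]
R5 ← R5 + R1: [0, -6, -5, 4]
R6 ← R6 − R1: [0, -2, 3, -1]
R3 ← R3 + (3/5)·R2: [0, 0, -31/15, 8/15]
R4 ← R4 − (2/5)·R2: [0, 0, -49/10, 16/5]
R5 ← R5 + (6/5)·R2: [0, 0, -4/5, 2/5]
R6 ← R6 + (2/5)·R2: [0, 0, 22/5, -11/5]
R4 ← R4 − (147/62)·R3: [0, 0, 0, 60/31]
R5 ← R5 − (12/31)·R3: [0, 0, 0, 6/31]
R6 ← R6 + (66/31)·R3: [0, 0, 0, -33/31]
R5 ← R5 − (1/10)·R4: [0, 0, 0, 0]
R6 ← R6 + (11/20)·R4: [0, 0, 0, 0]
Echelon form has 4 nonzero rows, so rank(P) = 4.
The column space has dimension equal to the rank: 4.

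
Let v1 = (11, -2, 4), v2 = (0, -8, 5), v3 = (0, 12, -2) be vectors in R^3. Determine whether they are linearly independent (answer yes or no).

yes

Form the matrix with these vectors as rows and row reduce.
R3 ← R3 + (3/2)·R2: [0, 0, 11/2]
3 nonzero rows, so the 3 vectors span a space of dimension 3.
Since 3 = 3, the vectors are linearly independent.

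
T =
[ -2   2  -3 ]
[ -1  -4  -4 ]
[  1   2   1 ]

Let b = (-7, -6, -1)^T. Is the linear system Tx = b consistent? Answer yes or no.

yes

Row reduce the augmented matrix [T | b].
R2 ← R2 − (1/2)·R1: [0, -5, -5/2, -5/2]
R3 ← R3 + (1/2)·R1: [0, 3, -1/2, -9/2]
R3 ← R3 + (3/5)·R2: [0, 0, -2, -6]
The echelon form has 3 nonzero rows, and every pivot lies in the first 3 columns, so rank(T) = rank([T|b]) = 3.
The system is consistent.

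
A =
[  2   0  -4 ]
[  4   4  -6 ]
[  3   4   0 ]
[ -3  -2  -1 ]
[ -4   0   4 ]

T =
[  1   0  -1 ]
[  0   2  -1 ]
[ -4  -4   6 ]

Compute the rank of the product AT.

2

First compute AT:
[[ 18,  16, -26],
 [ 28,  32, -44],
 [  3,   8,  -7],
 [  1,   0,  -1],
 [-20, -16,  28]]
Now row reduce the product.
R2 ← R2 − (14/9)·R1: [0, 64/9, -32/9]
R3 ← R3 − (1/6)·R1: [0, 16/3, -8/3]
R4 ← R4 − (1/18)·R1: [0, -8/9, 4/9]
R5 ← R5 + (10/9)·R1: [0, 16/9, -8/9]
R3 ← R3 − (3/4)·R2: [0, 0, 0]
R4 ← R4 + (1/8)·R2: [0, 0, 0]
R5 ← R5 − (1/4)·R2: [0, 0, 0]
2 nonzero rows, so rank(AT) = 2.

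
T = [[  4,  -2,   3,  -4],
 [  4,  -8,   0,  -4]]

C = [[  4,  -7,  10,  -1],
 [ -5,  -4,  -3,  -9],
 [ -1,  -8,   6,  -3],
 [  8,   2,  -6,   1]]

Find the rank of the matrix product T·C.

First compute TC:
[[ -9, -52,  88,   1],
 [ 24,  -4,  88,  64]]
Now row reduce the product.
R2 ← R2 + (8/3)·R1: [0, -428/3, 968/3, 200/3]
2 nonzero rows, so rank(TC) = 2.

2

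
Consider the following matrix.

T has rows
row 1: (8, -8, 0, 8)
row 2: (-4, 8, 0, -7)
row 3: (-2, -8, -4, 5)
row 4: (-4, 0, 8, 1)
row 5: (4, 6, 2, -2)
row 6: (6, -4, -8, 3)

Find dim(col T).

4

Row reduce to echelon form.
R2 ← R2 + (1/2)·R1: [0, 4, 0, -3]
R3 ← R3 + (1/4)·R1: [0, -10, -4, 7]
R4 ← R4 + (1/2)·R1: [0, -4, 8, 5]
R5 ← R5 − (1/2)·R1: [0, 10, 2, -6]
R6 ← R6 − (3/4)·R1: [0, 2, -8, -3]
R3 ← R3 + (5/2)·R2: [0, 0, -4, -1/2]
R4 ← R4 + R2: [0, 0, 8, 2]
R5 ← R5 − (5/2)·R2: [0, 0, 2, 3/2]
R6 ← R6 − (1/2)·R2: [0, 0, -8, -3/2]
R4 ← R4 + (2)·R3: [0, 0, 0, 1]
R5 ← R5 + (1/2)·R3: [0, 0, 0, 5/4]
R6 ← R6 − (2)·R3: [0, 0, 0, -1/2]
R5 ← R5 − (5/4)·R4: [0, 0, 0, 0]
R6 ← R6 + (1/2)·R4: [0, 0, 0, 0]
Echelon form has 4 nonzero rows, so rank(T) = 4.
The column space has dimension equal to the rank: 4.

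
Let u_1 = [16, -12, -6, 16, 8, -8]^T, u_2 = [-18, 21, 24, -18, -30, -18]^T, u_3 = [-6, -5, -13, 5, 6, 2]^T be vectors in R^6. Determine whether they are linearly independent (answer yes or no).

Form the matrix with these vectors as rows and row reduce.
R2 ← R2 + (9/8)·R1: [0, 15/2, 69/4, 0, -21, -27]
R3 ← R3 + (3/8)·R1: [0, -19/2, -61/4, 11, 9, -1]
R3 ← R3 + (19/15)·R2: [0, 0, 33/5, 11, -88/5, -176/5]
3 nonzero rows, so the 3 vectors span a space of dimension 3.
Since 3 = 3, the vectors are linearly independent.

yes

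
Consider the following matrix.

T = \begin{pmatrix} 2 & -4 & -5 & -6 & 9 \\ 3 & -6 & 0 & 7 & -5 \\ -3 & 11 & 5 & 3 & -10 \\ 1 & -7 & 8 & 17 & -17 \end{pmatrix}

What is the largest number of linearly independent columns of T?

Row reduce to echelon form.
R2 ← R2 − (3/2)·R1: [0, 0, 15/2, 16, -37/2]
R3 ← R3 + (3/2)·R1: [0, 5, -5/2, -6, 7/2]
R4 ← R4 − (1/2)·R1: [0, -5, 21/2, 20, -43/2]
Swap R2 ↔ R3
R4 ← R4 + R2: [0, 0, 8, 14, -18]
R4 ← R4 − (16/15)·R3: [0, 0, 0, -46/15, 26/15]
Echelon form has 4 nonzero rows, so rank(T) = 4.
The rank gives the maximum number of linearly independent columns: 4.

4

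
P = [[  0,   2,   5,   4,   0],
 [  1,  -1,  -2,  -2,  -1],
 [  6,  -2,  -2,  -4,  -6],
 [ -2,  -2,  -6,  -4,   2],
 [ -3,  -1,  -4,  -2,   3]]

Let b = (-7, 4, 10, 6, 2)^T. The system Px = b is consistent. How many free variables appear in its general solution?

Row reduce the augmented matrix [P | b].
Swap R1 ↔ R2
R3 ← R3 − (6)·R1: [0, 4, 10, 8, 0, -14]
R4 ← R4 + (2)·R1: [0, -4, -10, -8, 0, 14]
R5 ← R5 + (3)·R1: [0, -4, -10, -8, 0, 14]
R3 ← R3 − (2)·R2: [0, 0, 0, 0, 0, 0]
R4 ← R4 + (2)·R2: [0, 0, 0, 0, 0, 0]
R5 ← R5 + (2)·R2: [0, 0, 0, 0, 0, 0]
The echelon form has 2 nonzero rows, and every pivot lies in the first 5 columns, so rank(P) = rank([P|b]) = 2.
The system is consistent.
Free variables = (unknowns) − (rank) = 5 − 2 = 3.

3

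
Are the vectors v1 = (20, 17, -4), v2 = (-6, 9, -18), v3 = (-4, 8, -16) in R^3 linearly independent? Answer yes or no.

Form the matrix with these vectors as rows and row reduce.
R2 ← R2 + (3/10)·R1: [0, 141/10, -96/5]
R3 ← R3 + (1/5)·R1: [0, 57/5, -84/5]
R3 ← R3 − (38/47)·R2: [0, 0, -60/47]
3 nonzero rows, so the 3 vectors span a space of dimension 3.
Since 3 = 3, the vectors are linearly independent.

yes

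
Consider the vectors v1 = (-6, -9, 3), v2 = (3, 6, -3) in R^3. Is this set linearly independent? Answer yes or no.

Form the matrix with these vectors as rows and row reduce.
R2 ← R2 + (1/2)·R1: [0, 3/2, -3/2]
2 nonzero rows, so the 2 vectors span a space of dimension 2.
Since 2 = 2, the vectors are linearly independent.

yes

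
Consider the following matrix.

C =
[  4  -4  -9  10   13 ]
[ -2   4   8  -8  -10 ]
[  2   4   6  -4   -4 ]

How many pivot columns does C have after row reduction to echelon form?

2

Row reduce to echelon form.
R2 ← R2 + (1/2)·R1: [0, 2, 7/2, -3, -7/2]
R3 ← R3 − (1/2)·R1: [0, 6, 21/2, -9, -21/2]
R3 ← R3 − (3)·R2: [0, 0, 0, 0, 0]
Echelon form has 2 nonzero rows, so rank(C) = 2.
Each nonzero row contributes one pivot column: 2 pivot columns.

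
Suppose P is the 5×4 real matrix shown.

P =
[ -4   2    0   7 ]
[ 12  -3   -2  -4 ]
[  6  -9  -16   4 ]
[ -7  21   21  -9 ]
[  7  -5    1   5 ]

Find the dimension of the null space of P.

Row reduce to echelon form.
R2 ← R2 + (3)·R1: [0, 3, -2, 17]
R3 ← R3 + (3/2)·R1: [0, -6, -16, 29/2]
R4 ← R4 − (7/4)·R1: [0, 35/2, 21, -85/4]
R5 ← R5 + (7/4)·R1: [0, -3/2, 1, 69/4]
R3 ← R3 + (2)·R2: [0, 0, -20, 97/2]
R4 ← R4 − (35/6)·R2: [0, 0, 98/3, -1445/12]
R5 ← R5 + (1/2)·R2: [0, 0, 0, 103/4]
R4 ← R4 + (49/30)·R3: [0, 0, 0, -206/5]
R5 ← R5 + (5/8)·R4: [0, 0, 0, 0]
4 nonzero rows, so rank(P) = 4.
P has 4 columns; by rank–nullity, nullity = 4 − 4 = 0.

0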